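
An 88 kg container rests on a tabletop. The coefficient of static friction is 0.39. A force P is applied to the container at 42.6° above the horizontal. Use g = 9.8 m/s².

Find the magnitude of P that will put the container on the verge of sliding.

N = m g − P sin α (the pull lifts the container).
At impending slip, P cos α = μ_s N = μ_s (m g − P sin α).
Solving: P (cos α + μ_s sin α) = μ_s m g → P = 0.39×862/(cos 42.6° + 0.39 sin 42.6°) = 336/1 = 336 N.

P ≈ 336 N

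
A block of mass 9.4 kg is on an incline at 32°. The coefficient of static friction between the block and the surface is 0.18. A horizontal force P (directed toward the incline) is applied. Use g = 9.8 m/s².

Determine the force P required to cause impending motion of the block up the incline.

P ≈ 83.5 N

At impending motion up the slope, friction acts down-slope at its limit: f = μ_s N.
Perpendicular to the incline: N = m g cos θ + P sin θ.
Along the incline: P cos θ = m g sin θ + μ_s N = m g sin θ + μ_s (m g cos θ + P sin θ).
Solving, P (cos θ − μ_s sin θ) = m g (sin θ + μ_s cos θ), so P = 9.4×9.8×(sin 32° + 0.18 cos 32°)/(cos 32° − 0.18 sin 32°) = 92.1×0.6826/0.7527 = 83.5 N.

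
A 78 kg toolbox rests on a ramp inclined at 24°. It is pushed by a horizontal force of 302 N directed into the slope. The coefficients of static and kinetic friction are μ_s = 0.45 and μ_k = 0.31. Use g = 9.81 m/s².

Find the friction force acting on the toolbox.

f ≈ 35.3 N (up the incline)

Resolve perpendicular to the incline: N = m g cos θ + P sin θ = 78×9.81×cos 24° + 302×sin 24° = 821.9 N.
Parallel to the incline: P cos θ − m g sin θ = 275.9 − 311.2 = -35.34 N; the friction needed to balance this is 35.34 N acting up the slope.
The limit of static friction is μ_s N = 369.8 N.
Since 35.34 N is within the 369.8 N limit, the toolbox stays put and friction is exactly 35.3 N.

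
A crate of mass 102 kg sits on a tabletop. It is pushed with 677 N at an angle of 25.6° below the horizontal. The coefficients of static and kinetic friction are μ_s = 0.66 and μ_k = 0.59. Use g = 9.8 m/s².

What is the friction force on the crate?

f ≈ 611 N

The vertical component of P adds to the normal force: N = m g + P sin α = 999.6 + 292.5 = 1292 N.
For equilibrium, f = P cos α = 677×cos 25.6° = 610.5 N.
μ_s N = 0.66 × 1292 = 852.8 N.
Since 610.5 N does not exceed the limit, the crate stays at rest and f = 611 N.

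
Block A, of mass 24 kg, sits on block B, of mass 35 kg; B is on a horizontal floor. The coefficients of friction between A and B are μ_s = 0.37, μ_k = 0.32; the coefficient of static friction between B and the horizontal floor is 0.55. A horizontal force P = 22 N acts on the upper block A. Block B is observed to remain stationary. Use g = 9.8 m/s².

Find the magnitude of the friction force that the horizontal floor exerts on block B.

f ≈ 22 N

Normal force at the A–B interface: N₁ = m_A g = 235.2 N.
So the A–B interface can sustain at most μ_s N₁ = 87.02 N of static friction.
P = 22 N is within that limit, so A and B move together (both at rest); the A–B friction is simply f₁ = P = 22 N.
By Newton's third law B feels 22 N forward from A. With B stationary, the floor's static friction on B balances it: f₂ = 22 N (well within μ_s(m_A+m_B)g = 318 N).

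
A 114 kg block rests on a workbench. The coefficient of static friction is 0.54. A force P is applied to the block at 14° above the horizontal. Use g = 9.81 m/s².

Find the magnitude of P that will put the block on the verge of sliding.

N = m g − P sin α (the pull lifts the block).
At impending slip, P cos α = μ_s N = μ_s (m g − P sin α).
Solving: P (cos α + μ_s sin α) = μ_s m g → P = 0.54×1120/(cos 14° + 0.54 sin 14°) = 604/1.101 = 549 N.

P ≈ 549 N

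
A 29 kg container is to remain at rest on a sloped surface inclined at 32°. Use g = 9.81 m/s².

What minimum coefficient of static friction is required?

μ_s,min ≈ 0.625

At the slip threshold m g sin θ = μ_s m g cos θ, so μ_s,min = tan θ.
μ_s,min = tan 32° = 0.625.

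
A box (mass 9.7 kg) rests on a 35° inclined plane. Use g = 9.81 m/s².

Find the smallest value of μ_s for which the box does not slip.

μ_s,min ≈ 0.7

At the slip threshold m g sin θ = μ_s m g cos θ, so μ_s,min = tan θ.
μ_s,min = tan 35° = 0.7.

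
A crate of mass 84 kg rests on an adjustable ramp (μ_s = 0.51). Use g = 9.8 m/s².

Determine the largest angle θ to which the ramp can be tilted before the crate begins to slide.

At the slip threshold, m g sin θ = μ_s · m g cos θ, so tan θ = μ_s.
θ_max = arctan(0.51) = 27°.

θ_max ≈ 27°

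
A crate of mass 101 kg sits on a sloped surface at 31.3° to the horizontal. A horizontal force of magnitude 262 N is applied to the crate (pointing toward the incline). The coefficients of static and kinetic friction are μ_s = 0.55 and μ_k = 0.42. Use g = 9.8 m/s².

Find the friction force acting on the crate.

Resolve perpendicular to the incline: N = m g cos θ + P sin θ = 101×9.8×cos 31.3° + 262×sin 31.3° = 981.9 N.
Parallel to the incline: P cos θ − m g sin θ = 223.9 − 514.2 = -290.4 N; the friction needed to balance this is 290.4 N acting up the slope.
The limit of static friction is μ_s N = 540 N.
|f_req| = 290.4 ≤ 540 N → the crate is in equilibrium; friction equals the required value.

f ≈ 290 N (up the incline)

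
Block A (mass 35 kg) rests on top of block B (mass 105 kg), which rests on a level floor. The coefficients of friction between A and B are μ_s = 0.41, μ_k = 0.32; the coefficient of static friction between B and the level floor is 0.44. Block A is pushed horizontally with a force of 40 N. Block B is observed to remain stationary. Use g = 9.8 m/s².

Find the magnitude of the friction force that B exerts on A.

f ≈ 40 N

Between the blocks, N₁ = m_A g = 343 N.
So the A–B interface can sustain at most μ_s N₁ = 140.6 N of static friction.
Since P = 40 N ≤ 140.6 N, A does not slip on B; friction on A equals P = 40 N.
B experiences an equal 40 N forward from A (third law). B is in equilibrium, so the floor supplies f₂ = 40 N of static friction (limit μ_s(m_A+m_B)g = 603.7 N, not exceeded).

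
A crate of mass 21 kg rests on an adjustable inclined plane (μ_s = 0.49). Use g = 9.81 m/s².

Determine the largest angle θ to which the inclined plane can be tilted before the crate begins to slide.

At the slip threshold, m g sin θ = μ_s · m g cos θ, so tan θ = μ_s.
θ_max = arctan(0.49) = 26.1°.

θ_max ≈ 26.1°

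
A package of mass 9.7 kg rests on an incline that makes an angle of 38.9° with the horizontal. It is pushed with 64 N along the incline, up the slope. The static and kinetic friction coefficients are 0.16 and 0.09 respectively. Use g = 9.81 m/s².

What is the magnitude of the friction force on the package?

The normal reaction is N = m g cos θ = 74.06 N.
Parallel to the incline, ΣF = 0 gives f = m g sin θ − P = 59.76 − 64 = -4.245 N (up-slope positive).
Maximum static friction available: μ_s N = 0.16 × 74.06 = 11.85 N.
Since |-4.245| ≤ 11.85 N, the package remains in static equilibrium and friction takes exactly the required value.

f ≈ 4.24 N (down the incline)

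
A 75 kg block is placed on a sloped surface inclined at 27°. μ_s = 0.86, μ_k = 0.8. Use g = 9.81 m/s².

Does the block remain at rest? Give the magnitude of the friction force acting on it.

f ≈ 334 N

N = m g cos θ = 656 N.
Down-slope weight component: m g sin θ = 334 N.
μ_s N = 564 N.
334 ≤ 564 N, so it stays put; friction = 334 N.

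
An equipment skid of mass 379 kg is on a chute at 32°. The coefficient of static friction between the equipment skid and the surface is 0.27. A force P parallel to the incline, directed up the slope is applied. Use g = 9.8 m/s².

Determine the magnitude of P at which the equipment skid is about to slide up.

At impending motion up the slope, friction acts down-slope at its limit: f = μ_s N.
P is parallel to the surface, so N = m g cos θ = 3150 N.
Along the incline: P = m g sin θ + μ_s N = 1970 + 0.27×3150 = 2820 N.

P ≈ 2820 N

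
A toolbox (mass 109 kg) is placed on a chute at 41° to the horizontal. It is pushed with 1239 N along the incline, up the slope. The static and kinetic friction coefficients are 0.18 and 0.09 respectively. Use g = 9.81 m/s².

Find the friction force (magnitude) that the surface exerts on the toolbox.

The normal reaction is N = m g cos θ = 807 N.
The friction needed for equilibrium is m g sin θ − P = 701.5 − 1239 = -537.5 N, measured positive up-slope.
The static-friction ceiling is μ_s N = 0.18 × 807 = 145.3 N.
Since |-537.5| > 145.3 N, static friction cannot hold it; the toolbox slides up the incline and kinetic friction applies: f = μ_k N = 0.09 × 807 = 72.6 N.

f ≈ 72.6 N (down the incline)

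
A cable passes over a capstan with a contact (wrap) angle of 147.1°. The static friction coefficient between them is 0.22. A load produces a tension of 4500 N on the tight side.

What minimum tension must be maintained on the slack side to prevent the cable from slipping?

Capstan equation at impending slip: T_tight/T_slack = e^{μβ}.
β = 147.1° = 2.567 rad; e^{μβ} = e^{0.22×2.567} = 1.759.
T_slack = T_tight / e^{μβ} = 4500 / 1.759 = 2560 N.

T_min ≈ 2560 N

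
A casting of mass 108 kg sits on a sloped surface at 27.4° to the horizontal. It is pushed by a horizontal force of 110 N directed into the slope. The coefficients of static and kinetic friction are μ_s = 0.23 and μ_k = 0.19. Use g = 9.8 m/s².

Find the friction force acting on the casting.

Resolve perpendicular to the incline: N = m g cos θ + P sin θ = 108×9.8×cos 27.4° + 110×sin 27.4° = 990.3 N.
Parallel to the incline: P cos θ − m g sin θ = 97.66 − 487.1 = -389.4 N; the friction needed to balance this is 389.4 N acting up the slope.
Maximum static friction: μ_s N = 0.23 × 990.3 = 227.8 N.
|f_req| = 389.4 > 227.8 N → the casting slides down the incline; f = μ_k N = 0.19 × 990.3 = 188 N.

f ≈ 188 N (up the incline)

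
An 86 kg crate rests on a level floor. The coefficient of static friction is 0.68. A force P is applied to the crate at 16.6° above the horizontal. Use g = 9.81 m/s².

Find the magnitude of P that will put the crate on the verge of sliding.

N = m g − P sin α (the pull lifts the crate).
At impending slip, P cos α = μ_s N = μ_s (m g − P sin α).
Solving: P (cos α + μ_s sin α) = μ_s m g → P = 0.68×844/(cos 16.6° + 0.68 sin 16.6°) = 574/1.153 = 498 N.

P ≈ 498 N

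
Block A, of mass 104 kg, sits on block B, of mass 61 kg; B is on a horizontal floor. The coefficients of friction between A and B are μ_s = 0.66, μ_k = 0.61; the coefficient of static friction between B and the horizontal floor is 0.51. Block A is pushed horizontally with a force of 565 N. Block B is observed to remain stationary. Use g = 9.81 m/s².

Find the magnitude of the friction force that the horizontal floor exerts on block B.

Between the blocks, N₁ = m_A g = 1020 N.
Maximum static friction on A from B: μ_s N₁ = 0.66×1020 = 673.4 N.
Since P = 565 N ≤ 673.4 N, A does not slip on B; friction on A equals P = 565 N.
By Newton's third law B feels 565 N forward from A. With B stationary, the floor's static friction on B balances it: f₂ = 565 N (well within μ_s(m_A+m_B)g = 825.5 N).

f ≈ 565 N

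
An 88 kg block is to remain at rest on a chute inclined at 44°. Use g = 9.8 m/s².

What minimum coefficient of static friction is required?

μ_s,min ≈ 0.966

At the slip threshold m g sin θ = μ_s m g cos θ, so μ_s,min = tan θ.
μ_s,min = tan 44° = 0.966.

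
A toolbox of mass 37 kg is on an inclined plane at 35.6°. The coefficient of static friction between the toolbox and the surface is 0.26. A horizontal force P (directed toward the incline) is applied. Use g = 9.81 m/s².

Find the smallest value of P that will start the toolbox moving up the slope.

P ≈ 435 N

At impending motion up the slope, friction acts down-slope at its limit: f = μ_s N.
Perpendicular to the incline: N = m g cos θ + P sin θ.
Along the incline: P cos θ = m g sin θ + μ_s N = m g sin θ + μ_s (m g cos θ + P sin θ).
Solving, P (cos θ − μ_s sin θ) = m g (sin θ + μ_s cos θ), so P = 37×9.81×(sin 35.6° + 0.26 cos 35.6°)/(cos 35.6° − 0.26 sin 35.6°) = 363×0.7935/0.6617 = 435 N.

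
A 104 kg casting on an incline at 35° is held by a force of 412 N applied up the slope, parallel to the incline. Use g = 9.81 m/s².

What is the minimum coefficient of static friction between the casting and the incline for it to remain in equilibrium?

N = m g cos θ = 835.7 N.
Friction must make up the shortfall along the incline: f = m g sin θ − P = 585.2 − 412 = 173.2 N.
At the threshold f = μ_s N, so μ_s,min = 173.2/835.7 = 0.207.

μ_s,min ≈ 0.207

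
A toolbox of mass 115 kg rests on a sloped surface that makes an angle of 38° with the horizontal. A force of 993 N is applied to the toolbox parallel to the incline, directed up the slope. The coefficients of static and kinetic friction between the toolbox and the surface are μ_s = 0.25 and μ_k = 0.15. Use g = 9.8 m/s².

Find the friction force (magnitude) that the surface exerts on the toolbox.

f ≈ 133 N (down the incline)

Normal force: N = m g cos θ = 115 × 9.8 × cos 38° = 888.1 N.
The friction needed for equilibrium is m g sin θ − P = 693.9 − 993 = -299.1 N, measured positive up-slope.
The static-friction ceiling is μ_s N = 0.25 × 888.1 = 222 N.
|-299.1| exceeds 222 N, so the toolbox slips up-slope; friction is kinetic, f = μ_k N = 0.15×888.1 = 133 N.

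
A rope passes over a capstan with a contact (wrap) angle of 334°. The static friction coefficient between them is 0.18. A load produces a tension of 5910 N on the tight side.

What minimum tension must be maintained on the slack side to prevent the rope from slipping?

T_min ≈ 2070 N

Capstan equation at impending slip: T_tight/T_slack = e^{μβ}.
β = 334° = 5.829 rad; e^{μβ} = e^{0.18×5.829} = 2.856.
T_slack = T_tight / e^{μβ} = 5910 / 2.856 = 2070 N.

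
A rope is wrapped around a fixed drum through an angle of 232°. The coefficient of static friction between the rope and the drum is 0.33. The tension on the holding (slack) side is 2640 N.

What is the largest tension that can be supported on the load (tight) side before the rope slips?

At impending slip the capstan equation gives T₂/T₁ = e^{μβ} with β in radians.
β = 232° × π/180 = 4.049 rad.
e^{μβ} = e^{0.33×4.049} = 3.805.
T₂ = T₁ · e^{μβ} = 2640 × 3.805 = 10000 N.

T_max ≈ 10000 N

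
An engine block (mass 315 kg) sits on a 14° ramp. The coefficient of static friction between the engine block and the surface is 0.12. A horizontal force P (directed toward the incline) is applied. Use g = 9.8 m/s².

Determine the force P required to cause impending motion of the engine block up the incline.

At impending motion up the slope, friction acts down-slope at its limit: f = μ_s N.
Perpendicular to the incline: N = m g cos θ + P sin θ.
Along the incline: P cos θ = m g sin θ + μ_s N = m g sin θ + μ_s (m g cos θ + P sin θ).
Solving, P (cos θ − μ_s sin θ) = m g (sin θ + μ_s cos θ), so P = 315×9.8×(sin 14° + 0.12 cos 14°)/(cos 14° − 0.12 sin 14°) = 3090×0.3584/0.9413 = 1180 N.

P ≈ 1180 N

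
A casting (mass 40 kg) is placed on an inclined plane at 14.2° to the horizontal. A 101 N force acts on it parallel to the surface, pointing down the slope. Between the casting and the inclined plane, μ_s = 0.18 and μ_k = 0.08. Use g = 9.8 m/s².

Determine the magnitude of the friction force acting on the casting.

f ≈ 30.4 N (up the incline)

The normal reaction is N = m g cos θ = 380 N.
Parallel to the incline, ΣF = 0 gives f = m g sin θ + P = 96.16 + 101 = 197.2 N (up-slope positive).
Maximum static friction available: μ_s N = 0.18 × 380 = 68.4 N.
|197.2| exceeds 68.4 N, so the casting slips down-slope; friction is kinetic, f = μ_k N = 0.08×380 = 30.4 N.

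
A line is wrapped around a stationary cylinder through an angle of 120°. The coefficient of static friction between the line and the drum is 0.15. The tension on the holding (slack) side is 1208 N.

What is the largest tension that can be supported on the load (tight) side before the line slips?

At impending slip the capstan equation gives T₂/T₁ = e^{μβ} with β in radians.
β = 120° × π/180 = 2.094 rad.
e^{μβ} = e^{0.15×2.094} = 1.369.
T₂ = T₁ · e^{μβ} = 1208 × 1.369 = 1650 N.

T_max ≈ 1650 N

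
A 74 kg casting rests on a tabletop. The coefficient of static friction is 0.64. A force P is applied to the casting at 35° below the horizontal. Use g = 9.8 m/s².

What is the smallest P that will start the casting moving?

P ≈ 1030 N

N = m g + P sin α (the push presses the casting into the tabletop).
At impending slip, P cos α = μ_s N = μ_s (m g + P sin α).
Solving: P (cos α − μ_s sin α) = μ_s m g → P = 0.64×725/(cos 35° − 0.64 sin 35°) = 464/0.4521 = 1030 N.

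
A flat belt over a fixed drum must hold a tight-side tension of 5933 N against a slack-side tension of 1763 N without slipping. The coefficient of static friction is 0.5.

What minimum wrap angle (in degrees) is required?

β_min ≈ 139°

T₂/T₁ = e^{μβ} → β = ln(T₂/T₁)/μ.
β = ln(5933/1763)/0.5 = 1.214/0.5 = 2.427 rad.
In degrees: β = 2.427 × 180/π = 139°.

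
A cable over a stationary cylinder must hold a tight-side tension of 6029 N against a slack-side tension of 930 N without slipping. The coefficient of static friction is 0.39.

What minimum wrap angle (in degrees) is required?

β_min ≈ 275°

T₂/T₁ = e^{μβ} → β = ln(T₂/T₁)/μ.
β = ln(6029/930)/0.39 = 1.869/0.39 = 4.793 rad.
In degrees: β = 4.793 × 180/π = 275°.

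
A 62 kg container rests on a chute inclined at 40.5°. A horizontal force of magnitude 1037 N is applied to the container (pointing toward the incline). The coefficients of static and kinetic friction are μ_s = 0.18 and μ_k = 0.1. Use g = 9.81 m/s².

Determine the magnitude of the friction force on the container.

f ≈ 114 N (down the incline)

The horizontal push has a component P sin θ into the surface, so N = m g cos θ + P sin θ = 462.5 + 673.5 = 1136 N.
Along the incline, the net driving force (taking up-slope positive) is P cos θ − m g sin θ = 788.5 − 395 = 393.5 N, so equilibrium requires friction f = -393.5 N (down-slope).
Maximum static friction: μ_s N = 0.18 × 1136 = 204.5 N.
The required 393.5 N exceeds the static limit, so the container slides up-slope and f = μ_k N = 0.1×1136 = 114 N.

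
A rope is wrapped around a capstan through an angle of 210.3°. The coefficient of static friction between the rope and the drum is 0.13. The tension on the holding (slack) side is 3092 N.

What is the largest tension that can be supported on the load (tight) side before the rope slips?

T_max ≈ 4980 N

At impending slip the capstan equation gives T₂/T₁ = e^{μβ} with β in radians.
β = 210.3° × π/180 = 3.67 rad.
e^{μβ} = e^{0.13×3.67} = 1.611.
T₂ = T₁ · e^{μβ} = 3092 × 1.611 = 4980 N.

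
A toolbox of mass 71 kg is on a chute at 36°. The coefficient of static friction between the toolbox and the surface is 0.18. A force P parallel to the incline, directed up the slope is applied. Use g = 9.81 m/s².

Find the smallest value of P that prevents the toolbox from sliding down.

P_min ≈ 308 N

The toolbox tends to slide down (tan θ > μ_s), so at the point of impending slip friction acts up-slope at its limit: f = μ_s N.
P is parallel to the surface, so N = m g cos θ = 563 N.
Along the incline: P + μ_s N = m g sin θ, so P = 409 − 0.18×563 = 308 N.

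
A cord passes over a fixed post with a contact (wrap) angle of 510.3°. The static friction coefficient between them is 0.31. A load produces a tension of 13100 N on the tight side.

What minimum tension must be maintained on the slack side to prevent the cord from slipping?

Capstan equation at impending slip: T_tight/T_slack = e^{μβ}.
β = 510.3° = 8.906 rad; e^{μβ} = e^{0.31×8.906} = 15.82.
T_slack = T_tight / e^{μβ} = 13100 / 15.82 = 828 N.

T_min ≈ 828 N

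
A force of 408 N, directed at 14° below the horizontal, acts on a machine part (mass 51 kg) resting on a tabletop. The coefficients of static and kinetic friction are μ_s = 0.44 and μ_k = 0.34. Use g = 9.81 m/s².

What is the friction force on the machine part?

The vertical component of P adds to the normal force: N = m g + P sin α = 500.3 + 98.7 = 599 N.
Horizontally, friction must balance P cos α = 395.9 N.
μ_s N = 0.44 × 599 = 263.6 N.
395.9 > 263.6 N → the machine part slides; f = μ_k N = 0.34×599 = 204 N.

f ≈ 204 N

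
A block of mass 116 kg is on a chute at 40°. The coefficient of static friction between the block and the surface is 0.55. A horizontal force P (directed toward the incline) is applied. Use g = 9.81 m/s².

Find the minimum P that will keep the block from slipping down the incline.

P_min ≈ 225 N

The block tends to slide down (tan θ > μ_s), so at the point of impending slip friction acts up-slope at its limit: f = μ_s N.
Perpendicular to the incline: N = m g cos θ + P sin θ.
Along the incline: P cos θ + μ_s N = m g sin θ, i.e. P cos θ + μ_s (m g cos θ + P sin θ) = m g sin θ.
Solving, P (cos θ + μ_s sin θ) = m g (sin θ − μ_s cos θ), so P = 1140×0.2215/1.12 = 225 N.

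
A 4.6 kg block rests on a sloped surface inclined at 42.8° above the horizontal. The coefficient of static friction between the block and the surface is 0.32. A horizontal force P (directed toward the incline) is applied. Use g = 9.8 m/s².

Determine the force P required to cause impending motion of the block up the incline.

At impending motion up the slope, friction acts down-slope at its limit: f = μ_s N.
Perpendicular to the incline: N = m g cos θ + P sin θ.
Along the incline: P cos θ = m g sin θ + μ_s N = m g sin θ + μ_s (m g cos θ + P sin θ).
Solving, P (cos θ − μ_s sin θ) = m g (sin θ + μ_s cos θ), so P = 4.6×9.8×(sin 42.8° + 0.32 cos 42.8°)/(cos 42.8° − 0.32 sin 42.8°) = 45.1×0.9142/0.5163 = 79.8 N.

P ≈ 79.8 N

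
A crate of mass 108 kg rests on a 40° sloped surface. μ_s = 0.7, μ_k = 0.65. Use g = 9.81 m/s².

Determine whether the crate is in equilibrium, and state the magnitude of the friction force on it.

N = m g cos θ = 812 N.
Down-slope weight component: m g sin θ = 681 N.
μ_s N = 568 N.
681 > 568 N, so it slides; kinetic friction f = μ_k N = 0.65×812 = 528 N.

f ≈ 528 N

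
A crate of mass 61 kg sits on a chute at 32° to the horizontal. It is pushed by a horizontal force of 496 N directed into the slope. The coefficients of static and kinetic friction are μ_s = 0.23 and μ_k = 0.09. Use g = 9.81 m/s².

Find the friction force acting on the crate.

Normal direction: N = m g cos θ + P sin θ = 770.3 N.
Parallel to the incline: P cos θ − m g sin θ = 420.6 − 317.1 = 103.5 N; the friction needed to balance this is 103.5 N acting down the slope.
The limit of static friction is μ_s N = 177.2 N.
|f_req| = 103.5 ≤ 177.2 N → the crate is in equilibrium; friction equals the required value.

f ≈ 104 N (down the incline)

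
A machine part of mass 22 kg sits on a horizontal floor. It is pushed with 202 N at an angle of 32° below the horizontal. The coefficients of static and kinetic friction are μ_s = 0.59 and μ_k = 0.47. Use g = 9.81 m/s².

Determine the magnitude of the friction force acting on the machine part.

f ≈ 171 N

Vertical equilibrium gives N = m g + P sin α = 322.9 N.
Horizontally, friction must balance P cos α = 171.3 N.
μ_s N = 0.59 × 322.9 = 190.5 N.
Since 171.3 N does not exceed the limit, the machine part stays at rest and f = 171 N.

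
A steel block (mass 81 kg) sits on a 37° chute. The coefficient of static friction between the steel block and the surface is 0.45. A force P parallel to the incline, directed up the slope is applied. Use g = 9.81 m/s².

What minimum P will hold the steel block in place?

P_min ≈ 193 N

The steel block tends to slide down (tan θ > μ_s), so at the point of impending slip friction acts up-slope at its limit: f = μ_s N.
P is parallel to the surface, so N = m g cos θ = 635 N.
Along the incline: P + μ_s N = m g sin θ, so P = 478 − 0.45×635 = 193 N.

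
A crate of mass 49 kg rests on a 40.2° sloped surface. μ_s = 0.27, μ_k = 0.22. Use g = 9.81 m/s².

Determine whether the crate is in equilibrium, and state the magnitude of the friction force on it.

f ≈ 80.8 N

N = m g cos θ = 367 N.
Down-slope weight component: m g sin θ = 310 N.
μ_s N = 99.1 N.
310 > 99.1 N, so it slides; kinetic friction f = μ_k N = 0.22×367 = 80.8 N.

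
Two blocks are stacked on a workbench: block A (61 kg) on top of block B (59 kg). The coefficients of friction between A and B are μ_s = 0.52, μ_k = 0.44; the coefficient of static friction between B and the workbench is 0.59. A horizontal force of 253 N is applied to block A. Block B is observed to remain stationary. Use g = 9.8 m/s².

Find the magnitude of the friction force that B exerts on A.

f ≈ 253 N

The normal force B exerts on A is simply A's weight, N₁ = 597.8 N.
Maximum static friction on A from B: μ_s N₁ = 0.52×597.8 = 310.9 N.
Since P = 253 N ≤ 310.9 N, A does not slip on B; friction on A equals P = 253 N.
B experiences an equal 253 N forward from A (third law). B is in equilibrium, so the floor supplies f₂ = 253 N of static friction (limit μ_s(m_A+m_B)g = 693.8 N, not exceeded).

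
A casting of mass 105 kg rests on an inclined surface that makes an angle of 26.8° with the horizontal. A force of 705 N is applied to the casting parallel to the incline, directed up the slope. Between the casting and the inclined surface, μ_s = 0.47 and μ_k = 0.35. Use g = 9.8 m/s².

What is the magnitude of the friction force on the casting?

f ≈ 241 N (down the incline)

Normal force: N = m g cos θ = 105 × 9.8 × cos 26.8° = 918.5 N.
The friction needed for equilibrium is m g sin θ − P = 464 − 705 = -241 N, measured positive up-slope.
Maximum static friction available: μ_s N = 0.47 × 918.5 = 431.7 N.
Since |-241| ≤ 431.7 N, static friction is sufficient; f equals the required value, not μ_s N.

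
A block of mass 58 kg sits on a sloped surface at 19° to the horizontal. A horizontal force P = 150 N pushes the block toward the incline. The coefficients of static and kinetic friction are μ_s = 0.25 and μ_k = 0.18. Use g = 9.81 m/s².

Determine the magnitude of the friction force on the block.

f ≈ 43.4 N (up the incline)

Normal direction: N = m g cos θ + P sin θ = 586.8 N.
Parallel to the incline: P cos θ − m g sin θ = 141.8 − 185.2 = -43.41 N; the friction needed to balance this is 43.41 N acting up the slope.
The limit of static friction is μ_s N = 146.7 N.
Since 43.41 N is within the 146.7 N limit, the block stays put and friction is exactly 43.4 N.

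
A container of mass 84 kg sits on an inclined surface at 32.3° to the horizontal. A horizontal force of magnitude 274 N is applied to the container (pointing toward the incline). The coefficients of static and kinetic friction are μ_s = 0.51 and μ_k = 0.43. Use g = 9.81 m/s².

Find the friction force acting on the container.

f ≈ 209 N (up the incline)

Resolve perpendicular to the incline: N = m g cos θ + P sin θ = 84×9.81×cos 32.3° + 274×sin 32.3° = 842.9 N.
Along the incline, the net driving force (taking up-slope positive) is P cos θ − m g sin θ = 231.6 − 440.3 = -208.7 N, so equilibrium requires friction f = 208.7 N (up-slope).
The limit of static friction is μ_s N = 429.9 N.
|f_req| = 208.7 ≤ 429.9 N → the container is in equilibrium; friction equals the required value.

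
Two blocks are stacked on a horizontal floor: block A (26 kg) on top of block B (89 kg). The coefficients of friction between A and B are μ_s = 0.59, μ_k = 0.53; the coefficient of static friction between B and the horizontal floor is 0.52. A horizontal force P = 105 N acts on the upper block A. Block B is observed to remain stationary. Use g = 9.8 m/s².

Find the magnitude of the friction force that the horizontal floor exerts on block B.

Normal force at the A–B interface: N₁ = m_A g = 254.8 N.
So the A–B interface can sustain at most μ_s N₁ = 150.3 N of static friction.
P = 105 N is within that limit, so A and B move together (both at rest); the A–B friction is simply f₁ = P = 105 N.
B experiences an equal 105 N forward from A (third law). B is in equilibrium, so the floor supplies f₂ = 105 N of static friction (limit μ_s(m_A+m_B)g = 586 N, not exceeded).

f ≈ 105 N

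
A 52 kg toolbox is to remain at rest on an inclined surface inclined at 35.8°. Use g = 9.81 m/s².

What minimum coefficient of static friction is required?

At the slip threshold m g sin θ = μ_s m g cos θ, so μ_s,min = tan θ.
μ_s,min = tan 35.8° = 0.721.

μ_s,min ≈ 0.721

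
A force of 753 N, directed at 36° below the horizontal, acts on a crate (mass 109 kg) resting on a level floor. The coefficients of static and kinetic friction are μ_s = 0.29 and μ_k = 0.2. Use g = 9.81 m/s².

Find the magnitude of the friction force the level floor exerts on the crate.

f ≈ 302 N

The vertical component of P adds to the normal force: N = m g + P sin α = 1069 + 442.6 = 1512 N.
The horizontal driving force is P cos α = 609.2 N, so equilibrium needs friction f = 609.2 N.
μ_s N = 0.29 × 1512 = 438.4 N.
609.2 > 438.4 N → the crate slides; f = μ_k N = 0.2×1512 = 302 N.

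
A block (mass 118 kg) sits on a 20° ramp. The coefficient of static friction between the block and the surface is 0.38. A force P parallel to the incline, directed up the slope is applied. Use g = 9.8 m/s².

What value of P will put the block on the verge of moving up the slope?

P ≈ 808 N

At impending motion up the slope, friction acts down-slope at its limit: f = μ_s N.
P is parallel to the surface, so N = m g cos θ = 1090 N.
Along the incline: P = m g sin θ + μ_s N = 396 + 0.38×1090 = 808 N.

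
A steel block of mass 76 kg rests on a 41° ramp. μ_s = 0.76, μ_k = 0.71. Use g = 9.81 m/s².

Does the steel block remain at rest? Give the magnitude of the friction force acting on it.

f ≈ 400 N

N = m g cos θ = 563 N.
Down-slope weight component: m g sin θ = 489 N.
μ_s N = 428 N.
489 > 428 N, so it slides; kinetic friction f = μ_k N = 0.71×563 = 400 N.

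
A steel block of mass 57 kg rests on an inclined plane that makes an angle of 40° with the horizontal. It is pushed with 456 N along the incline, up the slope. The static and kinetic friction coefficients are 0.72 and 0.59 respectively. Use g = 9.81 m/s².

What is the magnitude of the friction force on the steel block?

f ≈ 96.6 N (down the incline)

The normal reaction is N = m g cos θ = 428.3 N.
For equilibrium along the incline the friction force must supply f = m g sin θ − P = 359.4 − 456 = -96.57 N (positive meaning up-slope).
The static-friction ceiling is μ_s N = 0.72 × 428.3 = 308.4 N.
Since |-96.57| ≤ 308.4 N, the steel block remains in static equilibrium and friction takes exactly the required value.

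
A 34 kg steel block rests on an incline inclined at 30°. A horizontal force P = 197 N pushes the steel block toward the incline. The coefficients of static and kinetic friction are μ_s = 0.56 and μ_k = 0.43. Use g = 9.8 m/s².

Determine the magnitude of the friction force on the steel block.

f ≈ 4.01 N (down the incline)

The horizontal push has a component P sin θ into the surface, so N = m g cos θ + P sin θ = 288.6 + 98.5 = 387.1 N.
Along the incline, the net driving force (taking up-slope positive) is P cos θ − m g sin θ = 170.6 − 166.6 = 4.007 N, so equilibrium requires friction f = -4.007 N (down-slope).
The limit of static friction is μ_s N = 216.8 N.
|f_req| = 4.007 ≤ 216.8 N → the steel block is in equilibrium; friction equals the required value.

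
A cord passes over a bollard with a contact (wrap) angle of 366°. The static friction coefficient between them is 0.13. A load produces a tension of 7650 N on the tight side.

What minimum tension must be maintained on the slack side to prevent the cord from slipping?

Capstan equation at impending slip: T_tight/T_slack = e^{μβ}.
β = 366° = 6.388 rad; e^{μβ} = e^{0.13×6.388} = 2.294.
T_slack = T_tight / e^{μβ} = 7650 / 2.294 = 3330 N.

T_min ≈ 3330 N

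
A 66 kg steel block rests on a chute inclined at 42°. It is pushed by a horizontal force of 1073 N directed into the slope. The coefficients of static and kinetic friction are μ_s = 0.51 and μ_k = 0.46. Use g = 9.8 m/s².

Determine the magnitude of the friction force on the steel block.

Resolve perpendicular to the incline: N = m g cos θ + P sin θ = 66×9.8×cos 42° + 1073×sin 42° = 1199 N.
Along the incline, the net driving force (taking up-slope positive) is P cos θ − m g sin θ = 797.4 − 432.8 = 364.6 N, so equilibrium requires friction f = -364.6 N (down-slope).
Maximum static friction: μ_s N = 0.51 × 1199 = 611.3 N.
Since 364.6 N is within the 611.3 N limit, the steel block stays put and friction is exactly 365 N.

f ≈ 365 N (down the incline)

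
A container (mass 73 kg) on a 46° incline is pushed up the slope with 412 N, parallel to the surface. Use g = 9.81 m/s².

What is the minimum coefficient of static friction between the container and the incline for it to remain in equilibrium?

N = m g cos θ = 497.5 N.
Friction must make up the shortfall along the incline: f = m g sin θ − P = 515.1 − 412 = 103.1 N.
At the threshold f = μ_s N, so μ_s,min = 103.1/497.5 = 0.207.

μ_s,min ≈ 0.207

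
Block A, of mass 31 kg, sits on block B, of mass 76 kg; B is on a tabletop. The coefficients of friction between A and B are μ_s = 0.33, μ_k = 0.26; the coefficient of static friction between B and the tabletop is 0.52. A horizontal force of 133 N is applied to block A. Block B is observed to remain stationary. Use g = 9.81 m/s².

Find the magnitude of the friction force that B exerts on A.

f ≈ 79.1 N

The normal force B exerts on A is simply A's weight, N₁ = 304.1 N.
Maximum static friction on A from B: μ_s N₁ = 0.33×304.1 = 100.4 N.
P = 133 N exceeds that limit, so A slips over B and the interface friction becomes kinetic: f₁ = μ_k N₁ = 0.26×304.1 = 79.1 N.
By Newton's third law B feels 79.1 N forward from A. With B stationary, the floor's static friction on B balances it: f₂ = 79.1 N (well within μ_s(m_A+m_B)g = 545.8 N).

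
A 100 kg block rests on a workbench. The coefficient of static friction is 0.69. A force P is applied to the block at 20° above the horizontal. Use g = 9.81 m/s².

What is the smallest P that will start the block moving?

P ≈ 576 N

N = m g − P sin α (the pull lifts the block).
At impending slip, P cos α = μ_s N = μ_s (m g − P sin α).
Solving: P (cos α + μ_s sin α) = μ_s m g → P = 0.69×981/(cos 20° + 0.69 sin 20°) = 677/1.176 = 576 N.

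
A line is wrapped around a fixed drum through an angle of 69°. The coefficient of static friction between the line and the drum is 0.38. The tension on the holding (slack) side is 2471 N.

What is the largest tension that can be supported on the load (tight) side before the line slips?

At impending slip the capstan equation gives T₂/T₁ = e^{μβ} with β in radians.
β = 69° × π/180 = 1.204 rad.
e^{μβ} = e^{0.38×1.204} = 1.58.
T₂ = T₁ · e^{μβ} = 2471 × 1.58 = 3900 N.

T_max ≈ 3900 N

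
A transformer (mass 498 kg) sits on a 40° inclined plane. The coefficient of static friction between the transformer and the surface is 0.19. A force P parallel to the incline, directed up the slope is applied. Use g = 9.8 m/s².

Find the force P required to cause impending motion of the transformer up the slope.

At impending motion up the slope, friction acts down-slope at its limit: f = μ_s N.
P is parallel to the surface, so N = m g cos θ = 3740 N.
Along the incline: P = m g sin θ + μ_s N = 3140 + 0.19×3740 = 3850 N.

P ≈ 3850 N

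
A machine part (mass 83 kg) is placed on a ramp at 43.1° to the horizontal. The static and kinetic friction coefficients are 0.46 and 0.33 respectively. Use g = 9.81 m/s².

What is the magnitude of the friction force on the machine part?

f ≈ 196 N (up the incline)

Normal force: N = m g cos θ = 83 × 9.81 × cos 43.1° = 594.5 N.
Along the slope the weight component is m g sin θ = 556.3 N; friction must supply exactly this, acting up-slope.
Static friction can supply at most μ_s N = 273.5 N.
|556.3| exceeds 273.5 N, so the machine part slips down-slope; friction is kinetic, f = μ_k N = 0.33×594.5 = 196 N.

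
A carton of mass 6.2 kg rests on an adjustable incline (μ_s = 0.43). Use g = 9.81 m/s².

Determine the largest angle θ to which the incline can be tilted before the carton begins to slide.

θ_max ≈ 23.3°

At the slip threshold, m g sin θ = μ_s · m g cos θ, so tan θ = μ_s.
θ_max = arctan(0.43) = 23.3°.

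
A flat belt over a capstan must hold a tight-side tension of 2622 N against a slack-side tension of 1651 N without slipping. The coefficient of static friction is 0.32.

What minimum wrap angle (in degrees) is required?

β_min ≈ 82.8°

T₂/T₁ = e^{μβ} → β = ln(T₂/T₁)/μ.
β = ln(2622/1651)/0.32 = 0.4626/0.32 = 1.445 rad.
In degrees: β = 1.445 × 180/π = 82.8°.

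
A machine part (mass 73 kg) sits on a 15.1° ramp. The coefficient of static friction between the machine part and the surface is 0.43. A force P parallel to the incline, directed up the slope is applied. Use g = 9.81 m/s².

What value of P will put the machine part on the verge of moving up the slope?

At impending motion up the slope, friction acts down-slope at its limit: f = μ_s N.
P is parallel to the surface, so N = m g cos θ = 691 N.
Along the incline: P = m g sin θ + μ_s N = 187 + 0.43×691 = 484 N.

P ≈ 484 N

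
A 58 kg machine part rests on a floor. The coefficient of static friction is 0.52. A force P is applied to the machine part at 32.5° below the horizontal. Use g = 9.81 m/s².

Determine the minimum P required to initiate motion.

P ≈ 525 N

N = m g + P sin α (the push presses the machine part into the floor).
At impending slip, P cos α = μ_s N = μ_s (m g + P sin α).
Solving: P (cos α − μ_s sin α) = μ_s m g → P = 0.52×569/(cos 32.5° − 0.52 sin 32.5°) = 296/0.564 = 525 N.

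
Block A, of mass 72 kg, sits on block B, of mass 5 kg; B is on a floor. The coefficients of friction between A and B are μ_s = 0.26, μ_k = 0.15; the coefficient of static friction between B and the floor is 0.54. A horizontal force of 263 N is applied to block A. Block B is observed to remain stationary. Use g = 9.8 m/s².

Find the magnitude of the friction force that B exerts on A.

The normal force B exerts on A is simply A's weight, N₁ = 705.6 N.
Maximum static friction on A from B: μ_s N₁ = 0.26×705.6 = 183.5 N.
Since P = 263 N > 183.5 N, A slides on B; the A–B friction is kinetic: f₁ = μ_k N₁ = 0.15×705.6 = 106 N.
B experiences an equal 106 N forward from A (third law). B is in equilibrium, so the floor supplies f₂ = 106 N of static friction (limit μ_s(m_A+m_B)g = 407.5 N, not exceeded).

f ≈ 106 N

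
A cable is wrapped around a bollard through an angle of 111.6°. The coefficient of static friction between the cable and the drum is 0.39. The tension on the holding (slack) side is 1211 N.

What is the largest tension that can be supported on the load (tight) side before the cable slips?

At impending slip the capstan equation gives T₂/T₁ = e^{μβ} with β in radians.
β = 111.6° × π/180 = 1.948 rad.
e^{μβ} = e^{0.39×1.948} = 2.138.
T₂ = T₁ · e^{μβ} = 1211 × 2.138 = 2590 N.

T_max ≈ 2590 N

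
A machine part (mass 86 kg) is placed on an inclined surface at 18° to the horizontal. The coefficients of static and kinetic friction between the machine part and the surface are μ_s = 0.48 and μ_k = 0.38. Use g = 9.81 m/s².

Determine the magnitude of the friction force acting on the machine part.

The normal reaction is N = m g cos θ = 802.4 N.
Along the slope the weight component is m g sin θ = 260.7 N; friction must supply exactly this, acting up-slope.
Static friction can supply at most μ_s N = 385.1 N.
Since |260.7| ≤ 385.1 N, static friction is sufficient; f equals the required value, not μ_s N.

f ≈ 261 N (up the incline)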